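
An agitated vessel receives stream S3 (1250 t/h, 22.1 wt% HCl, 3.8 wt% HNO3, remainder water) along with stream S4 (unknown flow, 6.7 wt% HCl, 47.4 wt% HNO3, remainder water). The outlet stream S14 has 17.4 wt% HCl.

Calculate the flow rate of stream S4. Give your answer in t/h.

549.1 t/h

Let S4 be the unknown flow. Total out = 1250 + S4.
HCl balance: 276.25 + 0.067·S4 = 0.174·(1250 + S4)
(0.067 − 0.174)·S4 = 0.174×1250 − 276.25 = -58.75
S4 = -58.75 / -0.107 = 549.07 t/h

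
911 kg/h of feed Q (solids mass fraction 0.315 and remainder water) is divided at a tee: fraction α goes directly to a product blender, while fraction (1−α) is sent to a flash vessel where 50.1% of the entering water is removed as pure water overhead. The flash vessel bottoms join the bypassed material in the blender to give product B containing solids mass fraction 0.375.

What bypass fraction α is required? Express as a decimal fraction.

All 911×0.315 = 286.96 kg/h of solids reaches B, so B = 286.96/0.375 = 765.24 kg/h and vapour = 145.76 kg/h.
The evaporator receives (1−α)·911 of feed at 0.685 water and removes 0.501 of that water:
0.501×0.685×(1−α)×911 = 145.76
(1−α) = 145.76/312.64 = 0.4662;  α = 0.5338.

0.534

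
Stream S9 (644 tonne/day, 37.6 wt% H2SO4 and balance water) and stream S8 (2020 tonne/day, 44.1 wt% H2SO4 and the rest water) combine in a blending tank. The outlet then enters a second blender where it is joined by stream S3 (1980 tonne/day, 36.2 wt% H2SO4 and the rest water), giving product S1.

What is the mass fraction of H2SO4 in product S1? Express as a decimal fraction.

0.3983

Overall, product flow = 4644 tonne/day.
H2SO4 in = 644×0.376 + 2020×0.441 + 1980×0.362 = 1849.7 tonne/day.
H2SO4 fraction in S1 = 0.3983.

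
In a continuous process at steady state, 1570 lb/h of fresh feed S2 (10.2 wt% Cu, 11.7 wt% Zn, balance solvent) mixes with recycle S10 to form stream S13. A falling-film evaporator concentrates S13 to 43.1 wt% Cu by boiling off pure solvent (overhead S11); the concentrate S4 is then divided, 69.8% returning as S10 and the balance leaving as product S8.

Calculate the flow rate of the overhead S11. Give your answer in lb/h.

Overall Cu balance (none leaves overhead): Cu in fresh feed = Cu in product, i.e. 1570×0.102 = (1−0.698)·S4·0.431.
S4 = 160.14/(0.431×0.302) = 1230.3 lb/h.
Recycle S10 = 0.698×1230.3 = 858.76 lb/h.
Combined feed S13 = 1570 + 858.76 = 2428.8 lb/h.
Overhead S11 = S13 − S4 = 2428.8 − 1230.3 = 1198.4 lb/h.

1198 lb/h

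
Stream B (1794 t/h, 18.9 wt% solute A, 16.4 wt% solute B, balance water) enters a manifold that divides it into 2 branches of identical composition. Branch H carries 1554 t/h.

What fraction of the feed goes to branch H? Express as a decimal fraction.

0.866

Fraction to H = 1554/1794 = 0.8662.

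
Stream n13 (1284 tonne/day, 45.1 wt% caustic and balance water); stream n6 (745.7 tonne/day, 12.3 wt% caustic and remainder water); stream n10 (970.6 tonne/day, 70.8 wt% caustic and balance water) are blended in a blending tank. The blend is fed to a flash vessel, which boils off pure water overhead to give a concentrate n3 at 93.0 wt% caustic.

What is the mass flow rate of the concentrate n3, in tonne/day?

1460 tonne/day

caustic entering = 1284×0.451 + 745.7×0.123 + 970.6×0.708 = 1358 tonne/day.
All caustic reports to n3, so n3 = 1358/0.930 = 1460.2 tonne/day.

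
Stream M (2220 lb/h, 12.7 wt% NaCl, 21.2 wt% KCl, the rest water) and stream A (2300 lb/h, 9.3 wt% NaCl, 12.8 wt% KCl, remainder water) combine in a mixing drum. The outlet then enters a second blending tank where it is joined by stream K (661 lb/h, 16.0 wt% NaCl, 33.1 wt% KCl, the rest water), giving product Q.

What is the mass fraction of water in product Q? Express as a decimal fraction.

Overall, product flow = 5181 lb/h.
water in = 2220×0.661 + 2300×0.779 + 661×0.509 = 3595.6 lb/h.
water fraction in Q = 0.694.

0.694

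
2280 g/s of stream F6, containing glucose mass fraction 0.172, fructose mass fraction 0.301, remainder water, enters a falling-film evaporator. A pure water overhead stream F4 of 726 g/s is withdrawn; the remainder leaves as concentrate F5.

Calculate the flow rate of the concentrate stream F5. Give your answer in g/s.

Concentrate = 2280 − 726 = 1554 g/s.

1554 g/s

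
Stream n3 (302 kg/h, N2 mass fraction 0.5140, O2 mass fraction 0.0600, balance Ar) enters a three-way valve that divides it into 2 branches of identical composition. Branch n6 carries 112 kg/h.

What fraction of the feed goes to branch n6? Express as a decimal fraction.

Fraction to n6 = 112/302 = 0.3709.

0.371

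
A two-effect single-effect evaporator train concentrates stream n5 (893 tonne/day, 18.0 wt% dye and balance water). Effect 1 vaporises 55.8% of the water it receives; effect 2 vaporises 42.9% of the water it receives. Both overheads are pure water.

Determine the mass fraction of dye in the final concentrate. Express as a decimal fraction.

0.465

water in feed = 893×0.820 = 732.26 tonne/day.
After stage 1: water left = (1−0.558)×732.26 = 323.66; stream total = 484.4 tonne/day.
After stage 2: water left = (1−0.429)×323.66 = 184.81; final concentrate = 345.55 tonne/day.
dye fraction = 160.74/345.55 = 0.465.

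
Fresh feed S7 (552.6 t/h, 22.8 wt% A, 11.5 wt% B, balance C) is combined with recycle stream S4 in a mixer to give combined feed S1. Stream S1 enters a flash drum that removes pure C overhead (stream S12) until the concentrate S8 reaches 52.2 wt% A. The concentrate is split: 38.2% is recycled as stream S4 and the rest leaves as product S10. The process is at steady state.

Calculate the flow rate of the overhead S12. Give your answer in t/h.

Overall A balance (none leaves overhead): A in fresh feed = A in product, i.e. 552.6×0.228 = (1−0.382)·S8·0.522.
S8 = 125.99/(0.522×0.618) = 390.56 t/h.
Recycle S4 = 0.382×390.56 = 149.19 t/h.
Combined feed S1 = 552.6 + 149.19 = 701.79 t/h.
Overhead S12 = S1 − S8 = 701.79 − 390.56 = 311.23 t/h.

311.2 t/h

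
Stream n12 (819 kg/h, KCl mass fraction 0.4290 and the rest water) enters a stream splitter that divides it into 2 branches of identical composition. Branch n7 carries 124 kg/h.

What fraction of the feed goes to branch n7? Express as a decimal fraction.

0.151

Fraction to n7 = 124/819 = 0.1514.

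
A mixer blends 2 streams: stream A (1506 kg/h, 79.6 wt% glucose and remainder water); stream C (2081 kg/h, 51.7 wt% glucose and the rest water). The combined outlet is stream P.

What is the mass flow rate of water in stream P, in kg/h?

water out = water in = 1506×0.204 + 2081×0.483 = 1312.3 kg/h.

1312 kg/h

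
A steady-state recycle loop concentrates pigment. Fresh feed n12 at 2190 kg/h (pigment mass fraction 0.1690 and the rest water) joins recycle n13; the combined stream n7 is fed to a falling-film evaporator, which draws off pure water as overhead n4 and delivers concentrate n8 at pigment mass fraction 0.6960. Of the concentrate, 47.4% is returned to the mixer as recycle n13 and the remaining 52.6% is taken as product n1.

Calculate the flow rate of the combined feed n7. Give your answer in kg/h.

2669 kg/h

Overall pigment balance (none leaves overhead): pigment in fresh feed = pigment in product, i.e. 2190×0.169 = (1−0.474)·n8·0.696.
n8 = 370.11/(0.696×0.526) = 1011 kg/h.
Recycle n13 = 0.474×1011 = 479.2 kg/h.
Combined feed n7 = 2190 + 479.2 = 2669.2 kg/h.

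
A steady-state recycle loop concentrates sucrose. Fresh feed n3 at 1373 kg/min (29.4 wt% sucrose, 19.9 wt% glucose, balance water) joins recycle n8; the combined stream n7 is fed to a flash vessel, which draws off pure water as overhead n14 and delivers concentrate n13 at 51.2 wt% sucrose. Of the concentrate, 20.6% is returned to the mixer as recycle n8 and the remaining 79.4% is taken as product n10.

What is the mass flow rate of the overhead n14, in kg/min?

Overall sucrose balance (none leaves overhead): sucrose in fresh feed = sucrose in product, i.e. 1373×0.294 = (1−0.206)·n13·0.512.
n13 = 403.66/(0.512×0.794) = 992.95 kg/min.
Recycle n8 = 0.206×992.95 = 204.55 kg/min.
Combined feed n7 = 1373 + 204.55 = 1577.5 kg/min.
Overhead n14 = n7 − n13 = 1577.5 − 992.95 = 584.6 kg/min.

584.6 kg/min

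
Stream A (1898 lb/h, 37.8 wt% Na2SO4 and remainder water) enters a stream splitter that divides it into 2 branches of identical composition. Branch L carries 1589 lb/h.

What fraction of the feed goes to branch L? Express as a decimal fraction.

Fraction to L = 1589/1898 = 0.8372.

0.837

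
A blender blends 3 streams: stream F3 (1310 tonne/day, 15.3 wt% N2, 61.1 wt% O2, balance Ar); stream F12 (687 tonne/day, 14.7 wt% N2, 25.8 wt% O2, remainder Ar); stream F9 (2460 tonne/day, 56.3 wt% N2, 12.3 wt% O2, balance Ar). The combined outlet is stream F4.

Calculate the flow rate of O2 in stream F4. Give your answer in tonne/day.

O2 out = O2 in = 1310×0.611 + 687×0.258 + 2460×0.123 = 1280.2 tonne/day.

1280 tonne/day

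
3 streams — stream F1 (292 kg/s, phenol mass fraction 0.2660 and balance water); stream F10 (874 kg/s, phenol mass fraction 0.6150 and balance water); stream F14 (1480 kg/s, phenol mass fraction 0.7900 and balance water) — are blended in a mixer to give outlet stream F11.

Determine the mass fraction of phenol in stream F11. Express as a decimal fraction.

0.6744

Total flow out = 292 + 874 + 1480 = 2646 kg/s.
phenol in = 292×0.266 + 874×0.615 + 1480×0.790 = 1784.4 kg/s.
phenol mass fraction in F11 = 1784.4/2646 = 0.6744.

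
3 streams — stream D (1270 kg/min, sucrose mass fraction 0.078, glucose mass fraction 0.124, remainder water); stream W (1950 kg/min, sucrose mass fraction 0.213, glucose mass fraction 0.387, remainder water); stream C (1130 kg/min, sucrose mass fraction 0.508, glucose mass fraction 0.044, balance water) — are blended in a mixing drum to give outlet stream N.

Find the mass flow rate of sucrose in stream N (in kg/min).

1088 kg/min

sucrose out = sucrose in = 1270×0.078 + 1950×0.213 + 1130×0.508 = 1088.4 kg/min.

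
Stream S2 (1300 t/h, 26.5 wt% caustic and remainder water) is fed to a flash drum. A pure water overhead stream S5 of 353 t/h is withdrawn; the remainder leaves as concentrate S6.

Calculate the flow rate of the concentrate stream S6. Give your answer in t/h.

Concentrate = 1300 − 353 = 947 t/h.

947 t/h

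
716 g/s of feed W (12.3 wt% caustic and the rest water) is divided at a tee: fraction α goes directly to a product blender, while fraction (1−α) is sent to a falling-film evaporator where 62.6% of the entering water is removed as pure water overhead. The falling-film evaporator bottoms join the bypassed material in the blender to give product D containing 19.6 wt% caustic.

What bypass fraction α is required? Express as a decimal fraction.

All 716×0.123 = 88.068 g/s of caustic reaches D, so D = 88.068/0.196 = 449.33 g/s and vapour = 266.67 g/s.
The evaporator receives (1−α)·716 of feed at 0.877 water and removes 0.626 of that water:
0.626×0.877×(1−α)×716 = 266.67
(1−α) = 266.67/393.09 = 0.6784;  α = 0.3216.

0.322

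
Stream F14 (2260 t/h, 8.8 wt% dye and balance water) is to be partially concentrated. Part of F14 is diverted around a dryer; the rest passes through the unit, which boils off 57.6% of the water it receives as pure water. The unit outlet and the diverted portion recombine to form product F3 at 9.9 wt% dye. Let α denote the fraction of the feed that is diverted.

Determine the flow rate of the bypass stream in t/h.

All 2260×0.088 = 198.88 t/h of dye reaches F3, so F3 = 198.88/0.099 = 2008.9 t/h and vapour = 251.11 t/h.
The evaporator receives (1−α)·2260 of feed at 0.912 water and removes 0.576 of that water:
0.576×0.912×(1−α)×2260 = 251.11
(1−α) = 251.11/1187.2 = 0.2115;  α = 0.7885.
Bypass flow = 0.7885×2260 = 1782 t/h.

1782 t/h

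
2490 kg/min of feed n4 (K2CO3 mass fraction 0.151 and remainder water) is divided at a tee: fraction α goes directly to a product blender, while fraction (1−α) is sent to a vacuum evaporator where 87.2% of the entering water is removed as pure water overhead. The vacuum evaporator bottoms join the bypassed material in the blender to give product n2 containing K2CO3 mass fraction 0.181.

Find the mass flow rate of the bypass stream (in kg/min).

All 2490×0.151 = 375.99 kg/min of K2CO3 reaches n2, so n2 = 375.99/0.181 = 2077.3 kg/min and vapour = 412.71 kg/min.
The evaporator receives (1−α)·2490 of feed at 0.849 water and removes 0.872 of that water:
0.872×0.849×(1−α)×2490 = 412.71
(1−α) = 412.71/1843.4 = 0.2239;  α = 0.7761.
Bypass flow = 0.7761×2490 = 1932.5 kg/min.

1933 kg/min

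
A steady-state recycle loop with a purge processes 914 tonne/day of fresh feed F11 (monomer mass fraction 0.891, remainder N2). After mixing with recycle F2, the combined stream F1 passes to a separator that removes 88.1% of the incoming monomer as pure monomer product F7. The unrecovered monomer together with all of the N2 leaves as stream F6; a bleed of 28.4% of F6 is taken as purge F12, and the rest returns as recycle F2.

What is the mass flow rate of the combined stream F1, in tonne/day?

1241 tonne/day

N2 enters only via F11 and leaves only via the purge: 914×0.109 = 0.284×(N2 in F6), and the separator passes all N2, so N2 in F1 = N2 in F6 = 350.8 tonne/day.
monomer in F1: m_A = 914×0.891 + (1−0.284)·(1−0.881)·m_A, so m_A = 814.37/0.9148 = 890.22 tonne/day.
F1 = 890.22 + 350.8 = 1241 tonne/day.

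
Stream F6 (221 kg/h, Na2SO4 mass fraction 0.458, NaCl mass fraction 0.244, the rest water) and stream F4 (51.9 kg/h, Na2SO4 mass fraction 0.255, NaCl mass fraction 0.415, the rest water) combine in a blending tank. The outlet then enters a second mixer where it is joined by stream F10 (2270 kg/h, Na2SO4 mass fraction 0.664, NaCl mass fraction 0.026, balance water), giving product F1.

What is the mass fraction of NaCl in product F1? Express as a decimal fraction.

0.053

Overall, product flow = 2542.9 kg/h.
NaCl in = 221×0.244 + 51.9×0.415 + 2270×0.026 = 134.48 kg/h.
NaCl fraction in F1 = 0.053.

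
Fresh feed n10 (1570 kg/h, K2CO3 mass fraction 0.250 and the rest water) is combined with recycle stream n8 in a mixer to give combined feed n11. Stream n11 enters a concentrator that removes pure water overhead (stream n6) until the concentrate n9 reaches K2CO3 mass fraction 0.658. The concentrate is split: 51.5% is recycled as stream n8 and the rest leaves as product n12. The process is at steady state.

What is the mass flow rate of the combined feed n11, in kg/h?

2203 kg/h

Overall K2CO3 balance (none leaves overhead): K2CO3 in fresh feed = K2CO3 in product, i.e. 1570×0.250 = (1−0.515)·n9·0.658.
n9 = 392.5/(0.658×0.485) = 1229.9 kg/h.
Recycle n8 = 0.515×1229.9 = 633.4 kg/h.
Combined feed n11 = 1570 + 633.4 = 2203.4 kg/h.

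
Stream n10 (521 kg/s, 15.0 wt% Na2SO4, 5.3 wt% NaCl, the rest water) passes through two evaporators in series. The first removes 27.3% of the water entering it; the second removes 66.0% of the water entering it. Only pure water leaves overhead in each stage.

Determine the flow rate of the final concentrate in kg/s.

208.4 kg/s

water in feed = 521×0.797 = 415.24 kg/s.
After stage 1: water left = (1−0.273)×415.24 = 301.88; stream total = 407.64 kg/s.
After stage 2: water left = (1−0.660)×301.88 = 102.64; final concentrate = 208.4 kg/s.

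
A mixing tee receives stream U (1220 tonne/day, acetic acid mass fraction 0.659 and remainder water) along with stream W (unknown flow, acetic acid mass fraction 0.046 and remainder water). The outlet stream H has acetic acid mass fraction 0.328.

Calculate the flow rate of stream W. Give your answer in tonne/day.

Let W be the unknown flow. Total out = 1220 + W.
acetic acid balance: 803.98 + 0.046·W = 0.328·(1220 + W)
(0.046 − 0.328)·W = 0.328×1220 − 803.98 = -403.82
W = -403.82 / -0.282 = 1432 tonne/day

1432 tonne/day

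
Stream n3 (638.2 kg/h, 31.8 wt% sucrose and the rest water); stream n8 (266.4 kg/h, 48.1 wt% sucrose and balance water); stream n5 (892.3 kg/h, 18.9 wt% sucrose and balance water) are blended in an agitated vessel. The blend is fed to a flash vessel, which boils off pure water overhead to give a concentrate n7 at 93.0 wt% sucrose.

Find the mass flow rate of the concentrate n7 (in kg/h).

537.3 kg/h

sucrose entering = 638.2×0.318 + 266.4×0.481 + 892.3×0.189 = 499.73 kg/h.
All sucrose reports to n7, so n7 = 499.73/0.930 = 537.34 kg/h.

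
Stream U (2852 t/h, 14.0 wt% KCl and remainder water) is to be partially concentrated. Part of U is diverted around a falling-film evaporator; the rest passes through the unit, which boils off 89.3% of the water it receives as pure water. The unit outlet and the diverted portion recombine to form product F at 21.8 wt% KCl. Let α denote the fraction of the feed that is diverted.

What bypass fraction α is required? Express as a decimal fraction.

All 2852×0.140 = 399.28 t/h of KCl reaches F, so F = 399.28/0.218 = 1831.6 t/h and vapour = 1020.4 t/h.
The evaporator receives (1−α)·2852 of feed at 0.860 water and removes 0.893 of that water:
0.893×0.860×(1−α)×2852 = 1020.4
(1−α) = 1020.4/2190.3 = 0.4659;  α = 0.5341.

0.534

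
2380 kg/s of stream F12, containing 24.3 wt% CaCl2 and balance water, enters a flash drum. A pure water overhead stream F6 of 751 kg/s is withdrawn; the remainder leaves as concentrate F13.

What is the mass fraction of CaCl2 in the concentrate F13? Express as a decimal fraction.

0.3550

CaCl2 is not removed: 2380×0.243 = 578.34 kg/s of CaCl2 enters F13.
Concentrate = 2380 − 751 = 1629 kg/s.
Mass fraction = 578.34/1629 = 0.3550.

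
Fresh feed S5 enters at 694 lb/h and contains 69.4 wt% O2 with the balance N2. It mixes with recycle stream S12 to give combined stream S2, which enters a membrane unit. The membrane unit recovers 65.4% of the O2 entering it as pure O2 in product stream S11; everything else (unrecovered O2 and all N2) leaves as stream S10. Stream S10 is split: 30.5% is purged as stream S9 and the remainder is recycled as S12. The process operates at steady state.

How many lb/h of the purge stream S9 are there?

279.3 lb/h

N2 enters only via S5 and leaves only via the purge: 694×0.306 = 0.305×(N2 in S10), and the membrane unit passes all N2, so N2 in S2 = N2 in S10 = 696.28 lb/h.
O2 in S2: m_A = 694×0.694 + (1−0.305)·(1−0.654)·m_A, so m_A = 481.64/0.7595 = 634.12 lb/h.
S10 = (1−0.654)×634.12 + 696.28 = 915.68 lb/h.
Purge S9 = 0.305×915.68 = 279.28 lb/h.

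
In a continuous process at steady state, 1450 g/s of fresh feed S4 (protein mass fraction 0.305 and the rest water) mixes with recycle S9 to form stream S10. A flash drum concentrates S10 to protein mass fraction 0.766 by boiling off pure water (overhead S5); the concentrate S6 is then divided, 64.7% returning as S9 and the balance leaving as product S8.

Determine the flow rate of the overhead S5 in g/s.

872.7 g/s

Overall protein balance (none leaves overhead): protein in fresh feed = protein in product, i.e. 1450×0.305 = (1−0.647)·S6·0.766.
S6 = 442.25/(0.766×0.353) = 1635.6 g/s.
Recycle S9 = 0.647×1635.6 = 1058.2 g/s.
Combined feed S10 = 1450 + 1058.2 = 2508.2 g/s.
Overhead S5 = S10 − S6 = 2508.2 − 1635.6 = 872.65 g/s.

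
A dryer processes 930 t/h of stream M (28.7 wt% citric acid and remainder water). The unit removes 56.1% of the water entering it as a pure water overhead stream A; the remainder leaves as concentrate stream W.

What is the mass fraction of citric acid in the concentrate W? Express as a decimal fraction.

0.4783

citric acid is not removed: 930×0.287 = 266.91 t/h of citric acid enters W.
water entering = 930×0.713 = 663.09 t/h; overhead removed = 0.561×663.09 = 371.99 t/h.
Concentrate = 930 − 371.99 = 558.01 t/h.
Mass fraction = 266.91/558.01 = 0.4783.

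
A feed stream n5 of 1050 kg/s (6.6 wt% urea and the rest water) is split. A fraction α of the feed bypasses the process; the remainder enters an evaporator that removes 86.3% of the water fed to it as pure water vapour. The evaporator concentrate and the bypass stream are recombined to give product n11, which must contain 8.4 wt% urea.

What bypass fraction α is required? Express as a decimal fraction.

All 1050×0.066 = 69.3 kg/s of urea reaches n11, so n11 = 69.3/0.084 = 825 kg/s and vapour = 225 kg/s.
The evaporator receives (1−α)·1050 of feed at 0.934 water and removes 0.863 of that water:
0.863×0.934×(1−α)×1050 = 225
(1−α) = 225/846.34 = 0.2658;  α = 0.7342.

0.734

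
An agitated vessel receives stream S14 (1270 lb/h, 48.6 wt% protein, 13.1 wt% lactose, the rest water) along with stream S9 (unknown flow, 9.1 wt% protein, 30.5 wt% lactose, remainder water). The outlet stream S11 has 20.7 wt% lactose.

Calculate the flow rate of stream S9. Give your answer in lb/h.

984.9 lb/h

Let S9 be the unknown flow. Total out = 1270 + S9.
lactose balance: 166.37 + 0.305·S9 = 0.207·(1270 + S9)
(0.305 − 0.207)·S9 = 0.207×1270 − 166.37 = 96.52
S9 = 96.52 / 0.098 = 984.9 lb/h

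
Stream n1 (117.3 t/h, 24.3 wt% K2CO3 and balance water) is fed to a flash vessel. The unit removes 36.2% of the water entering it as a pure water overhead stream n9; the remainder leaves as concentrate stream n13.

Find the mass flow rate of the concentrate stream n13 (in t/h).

water entering = 117.3×0.757 = 88.796 t/h; overhead removed = 0.362×88.796 = 32.144 t/h.
Concentrate = 117.3 − 32.144 = 85.156 t/h.

85.16 t/h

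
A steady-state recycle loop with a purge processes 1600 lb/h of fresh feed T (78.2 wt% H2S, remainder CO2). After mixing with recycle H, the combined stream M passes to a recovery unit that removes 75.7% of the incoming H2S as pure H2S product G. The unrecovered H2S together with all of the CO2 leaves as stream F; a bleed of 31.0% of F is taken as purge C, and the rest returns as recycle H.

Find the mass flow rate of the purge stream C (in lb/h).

462 lb/h

CO2 enters only via T and leaves only via the purge: 1600×0.218 = 0.310×(CO2 in F), and the recovery unit passes all CO2, so CO2 in M = CO2 in F = 1125.2 lb/h.
H2S in M: m_A = 1600×0.782 + (1−0.310)·(1−0.757)·m_A, so m_A = 1251.2/0.8323 = 1503.2 lb/h.
F = (1−0.757)×1503.2 + 1125.2 = 1490.5 lb/h.
Purge C = 0.310×1490.5 = 462.04 lb/h.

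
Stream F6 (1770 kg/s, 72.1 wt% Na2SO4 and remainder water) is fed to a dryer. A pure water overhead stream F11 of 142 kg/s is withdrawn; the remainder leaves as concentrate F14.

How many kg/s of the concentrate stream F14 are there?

Concentrate = 1770 − 142 = 1628 kg/s.

1628 kg/s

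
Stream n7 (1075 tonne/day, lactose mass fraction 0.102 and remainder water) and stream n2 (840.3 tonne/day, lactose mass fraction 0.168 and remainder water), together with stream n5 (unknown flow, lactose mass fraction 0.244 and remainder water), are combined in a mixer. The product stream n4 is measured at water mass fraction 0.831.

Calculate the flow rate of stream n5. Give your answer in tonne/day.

971.5 tonne/day

Let n5 be the unknown flow. Total out = 1915.3 + n5.
water balance: 1664.5 + 0.756·n5 = 0.831·(1915.3 + n5)
(0.756 − 0.831)·n5 = 0.831×1915.3 − 1664.5 = -72.865
n5 = -72.865 / -0.075 = 971.54 tonne/day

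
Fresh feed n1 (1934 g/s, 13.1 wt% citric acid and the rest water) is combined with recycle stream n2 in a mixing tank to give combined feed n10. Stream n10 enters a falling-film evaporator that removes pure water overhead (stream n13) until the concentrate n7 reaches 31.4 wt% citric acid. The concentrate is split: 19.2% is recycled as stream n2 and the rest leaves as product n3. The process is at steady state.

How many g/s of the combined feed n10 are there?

Overall citric acid balance (none leaves overhead): citric acid in fresh feed = citric acid in product, i.e. 1934×0.131 = (1−0.192)·n7·0.314.
n7 = 253.35/(0.314×0.808) = 998.59 g/s.
Recycle n2 = 0.192×998.59 = 191.73 g/s.
Combined feed n10 = 1934 + 191.73 = 2125.7 g/s.

2126 g/s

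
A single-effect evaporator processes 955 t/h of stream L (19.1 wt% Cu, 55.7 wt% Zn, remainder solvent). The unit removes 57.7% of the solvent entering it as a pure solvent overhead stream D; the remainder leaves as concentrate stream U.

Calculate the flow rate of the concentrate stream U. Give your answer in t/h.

solvent entering = 955×0.252 = 240.66 t/h; overhead removed = 0.577×240.66 = 138.86 t/h.
Concentrate = 955 − 138.86 = 816.14 t/h.

816.1 t/h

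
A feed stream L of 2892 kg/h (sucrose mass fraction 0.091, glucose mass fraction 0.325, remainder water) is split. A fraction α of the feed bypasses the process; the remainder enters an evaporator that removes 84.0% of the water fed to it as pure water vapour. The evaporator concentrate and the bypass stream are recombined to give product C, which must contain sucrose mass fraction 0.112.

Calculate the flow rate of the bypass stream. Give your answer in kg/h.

All 2892×0.091 = 263.17 kg/h of sucrose reaches C, so C = 263.17/0.112 = 2349.7 kg/h and vapour = 542.25 kg/h.
The evaporator receives (1−α)·2892 of feed at 0.584 water and removes 0.840 of that water:
0.840×0.584×(1−α)×2892 = 542.25
(1−α) = 542.25/1418.7 = 0.3822;  α = 0.6178.
Bypass flow = 0.6178×2892 = 1786.6 kg/h.

1787 kg/h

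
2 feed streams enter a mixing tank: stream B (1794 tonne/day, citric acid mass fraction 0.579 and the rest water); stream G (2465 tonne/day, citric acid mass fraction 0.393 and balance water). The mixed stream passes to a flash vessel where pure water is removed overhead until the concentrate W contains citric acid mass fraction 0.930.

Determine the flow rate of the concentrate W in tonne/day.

2159 tonne/day

citric acid entering = 1794×0.579 + 2465×0.393 = 2007.5 tonne/day.
All citric acid reports to W, so W = 2007.5/0.930 = 2158.6 tonne/day.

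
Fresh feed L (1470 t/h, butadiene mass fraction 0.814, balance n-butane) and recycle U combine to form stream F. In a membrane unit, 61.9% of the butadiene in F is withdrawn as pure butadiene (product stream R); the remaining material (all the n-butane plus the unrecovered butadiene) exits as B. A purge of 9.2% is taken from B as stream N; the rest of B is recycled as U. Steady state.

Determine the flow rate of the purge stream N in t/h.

n-butane enters only via L and leaves only via the purge: 1470×0.186 = 0.092×(n-butane in B), and the membrane unit passes all n-butane, so n-butane in F = n-butane in B = 2972 t/h.
butadiene in F: m_A = 1470×0.814 + (1−0.092)·(1−0.619)·m_A, so m_A = 1196.6/0.6541 = 1829.5 t/h.
B = (1−0.619)×1829.5 + 2972 = 3669 t/h.
Purge N = 0.092×3669 = 337.55 t/h.

337.5 t/h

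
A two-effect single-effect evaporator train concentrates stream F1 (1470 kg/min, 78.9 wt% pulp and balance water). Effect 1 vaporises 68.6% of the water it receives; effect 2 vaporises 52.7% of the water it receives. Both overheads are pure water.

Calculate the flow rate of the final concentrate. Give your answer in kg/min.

1206 kg/min

water in feed = 1470×0.211 = 310.17 kg/min.
After stage 1: water left = (1−0.686)×310.17 = 97.393; stream total = 1257.2 kg/min.
After stage 2: water left = (1−0.527)×97.393 = 46.067; final concentrate = 1205.9 kg/min.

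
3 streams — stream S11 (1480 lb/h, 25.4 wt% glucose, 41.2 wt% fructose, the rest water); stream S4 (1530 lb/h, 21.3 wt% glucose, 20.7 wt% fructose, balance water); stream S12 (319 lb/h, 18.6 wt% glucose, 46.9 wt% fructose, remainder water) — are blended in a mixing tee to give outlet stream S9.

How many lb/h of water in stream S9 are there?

water out = water in = 1480×0.334 + 1530×0.580 + 319×0.345 = 1491.8 lb/h.

1492 lb/h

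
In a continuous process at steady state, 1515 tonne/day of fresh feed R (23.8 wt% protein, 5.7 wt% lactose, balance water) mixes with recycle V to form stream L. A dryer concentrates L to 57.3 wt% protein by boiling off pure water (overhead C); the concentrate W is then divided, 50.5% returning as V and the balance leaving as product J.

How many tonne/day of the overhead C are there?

Overall protein balance (none leaves overhead): protein in fresh feed = protein in product, i.e. 1515×0.238 = (1−0.505)·W·0.573.
W = 360.57/(0.573×0.495) = 1271.2 tonne/day.
Recycle V = 0.505×1271.2 = 641.98 tonne/day.
Combined feed L = 1515 + 641.98 = 2157 tonne/day.
Overhead C = L − W = 2157 − 1271.2 = 885.73 tonne/day.

885.7 tonne/day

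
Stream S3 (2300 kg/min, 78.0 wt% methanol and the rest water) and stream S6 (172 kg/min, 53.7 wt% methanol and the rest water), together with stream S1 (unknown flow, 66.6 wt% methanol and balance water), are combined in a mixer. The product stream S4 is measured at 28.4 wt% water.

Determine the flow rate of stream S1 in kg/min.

Let S1 be the unknown flow. Total out = 2472 + S1.
water balance: 585.64 + 0.334·S1 = 0.284·(2472 + S1)
(0.334 − 0.284)·S1 = 0.284×2472 − 585.64 = 116.41
S1 = 116.41 / 0.050 = 2328.2 kg/min

2328 kg/min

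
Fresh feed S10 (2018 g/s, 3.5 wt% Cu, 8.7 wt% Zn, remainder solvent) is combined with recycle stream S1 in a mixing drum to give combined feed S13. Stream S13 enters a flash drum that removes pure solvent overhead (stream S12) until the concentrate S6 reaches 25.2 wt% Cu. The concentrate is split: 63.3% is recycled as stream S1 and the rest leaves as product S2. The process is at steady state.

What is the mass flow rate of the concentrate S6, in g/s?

Overall Cu balance (none leaves overhead): Cu in fresh feed = Cu in product, i.e. 2018×0.035 = (1−0.633)·S6·0.252.
S6 = 70.63/(0.252×0.367) = 763.7 g/s.

763.7 g/s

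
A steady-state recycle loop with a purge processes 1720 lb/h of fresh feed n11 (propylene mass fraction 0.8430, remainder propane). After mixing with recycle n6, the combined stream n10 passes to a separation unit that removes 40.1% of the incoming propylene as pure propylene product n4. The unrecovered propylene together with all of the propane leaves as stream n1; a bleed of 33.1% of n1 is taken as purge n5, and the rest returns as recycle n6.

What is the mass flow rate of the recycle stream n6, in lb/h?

1515 lb/h

propane enters only via n11 and leaves only via the purge: 1720×0.157 = 0.331×(propane in n1), and the separation unit passes all propane, so propane in n10 = propane in n1 = 815.83 lb/h.
propylene in n10: m_A = 1720×0.843 + (1−0.331)·(1−0.401)·m_A, so m_A = 1450/0.5993 = 2419.5 lb/h.
n1 = (1−0.401)×2419.5 + 815.83 = 2265.1 lb/h.
Recycle n6 = (1−0.331)×2265.1 = 1515.4 lb/h.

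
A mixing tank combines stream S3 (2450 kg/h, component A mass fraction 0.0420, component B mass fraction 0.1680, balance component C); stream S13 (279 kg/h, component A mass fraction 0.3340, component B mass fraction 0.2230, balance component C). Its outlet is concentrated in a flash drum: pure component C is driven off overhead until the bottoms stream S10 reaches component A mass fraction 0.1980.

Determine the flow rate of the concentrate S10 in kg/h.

component A entering = 2450×0.042 + 279×0.334 = 196.09 kg/h.
All component A reports to S10, so S10 = 196.09/0.198 = 990.33 kg/h.

990.3 kg/h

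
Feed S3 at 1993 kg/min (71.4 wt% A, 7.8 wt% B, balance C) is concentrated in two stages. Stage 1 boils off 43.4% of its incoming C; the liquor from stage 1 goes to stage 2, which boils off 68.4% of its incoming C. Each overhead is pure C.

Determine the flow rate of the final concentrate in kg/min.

C in feed = 1993×0.208 = 414.54 kg/min.
After stage 1: C left = (1−0.434)×414.54 = 234.63; stream total = 1813.1 kg/min.
After stage 2: C left = (1−0.684)×234.63 = 74.144; final concentrate = 1652.6 kg/min.

1653 kg/min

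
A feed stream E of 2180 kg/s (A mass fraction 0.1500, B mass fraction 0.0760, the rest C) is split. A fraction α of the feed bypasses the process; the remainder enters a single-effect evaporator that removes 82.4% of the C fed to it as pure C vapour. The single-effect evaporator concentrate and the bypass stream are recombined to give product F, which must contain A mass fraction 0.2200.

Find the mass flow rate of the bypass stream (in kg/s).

All 2180×0.150 = 327 kg/s of A reaches F, so F = 327/0.220 = 1486.4 kg/s and vapour = 693.64 kg/s.
The evaporator receives (1−α)·2180 of feed at 0.774 C and removes 0.824 of that C:
0.824×0.774×(1−α)×2180 = 693.64
(1−α) = 693.64/1390.4 = 0.4989;  α = 0.5011.
Bypass flow = 0.5011×2180 = 1092.4 kg/s.

1092 kg/s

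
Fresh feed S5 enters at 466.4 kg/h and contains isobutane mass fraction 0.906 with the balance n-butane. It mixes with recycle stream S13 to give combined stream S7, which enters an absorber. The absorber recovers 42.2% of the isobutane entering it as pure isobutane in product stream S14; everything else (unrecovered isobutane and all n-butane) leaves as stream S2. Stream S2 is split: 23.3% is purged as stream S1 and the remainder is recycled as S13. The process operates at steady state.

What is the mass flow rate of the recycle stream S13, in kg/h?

480.8 kg/h

n-butane enters only via S5 and leaves only via the purge: 466.4×0.094 = 0.233×(n-butane in S2), and the absorber passes all n-butane, so n-butane in S7 = n-butane in S2 = 188.16 kg/h.
isobutane in S7: m_A = 466.4×0.906 + (1−0.233)·(1−0.422)·m_A, so m_A = 422.56/0.5567 = 759.08 kg/h.
S2 = (1−0.422)×759.08 + 188.16 = 626.91 kg/h.
Recycle S13 = (1−0.233)×626.91 = 480.84 kg/h.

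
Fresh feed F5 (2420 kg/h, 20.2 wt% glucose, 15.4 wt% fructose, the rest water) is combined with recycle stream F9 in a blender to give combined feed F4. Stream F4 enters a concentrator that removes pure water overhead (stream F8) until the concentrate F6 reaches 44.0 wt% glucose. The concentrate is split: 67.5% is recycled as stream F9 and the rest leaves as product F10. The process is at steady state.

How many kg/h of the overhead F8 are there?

Overall glucose balance (none leaves overhead): glucose in fresh feed = glucose in product, i.e. 2420×0.202 = (1−0.675)·F6·0.440.
F6 = 488.84/(0.440×0.325) = 3418.5 kg/h.
Recycle F9 = 0.675×3418.5 = 2307.5 kg/h.
Combined feed F4 = 2420 + 2307.5 = 4727.5 kg/h.
Overhead F8 = F4 − F6 = 4727.5 − 3418.5 = 1309 kg/h.

1309 kg/h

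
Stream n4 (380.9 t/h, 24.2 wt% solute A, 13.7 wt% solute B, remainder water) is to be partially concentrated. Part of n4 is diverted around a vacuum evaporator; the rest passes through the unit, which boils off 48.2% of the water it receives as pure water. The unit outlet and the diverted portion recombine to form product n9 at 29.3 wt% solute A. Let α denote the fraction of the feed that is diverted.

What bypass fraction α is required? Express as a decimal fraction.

0.418

All 380.9×0.242 = 92.178 t/h of solute A reaches n9, so n9 = 92.178/0.293 = 314.6 t/h and vapour = 66.3 t/h.
The evaporator receives (1−α)·380.9 of feed at 0.621 water and removes 0.482 of that water:
0.482×0.621×(1−α)×380.9 = 66.3
(1−α) = 66.3/114.01 = 0.5815;  α = 0.4185.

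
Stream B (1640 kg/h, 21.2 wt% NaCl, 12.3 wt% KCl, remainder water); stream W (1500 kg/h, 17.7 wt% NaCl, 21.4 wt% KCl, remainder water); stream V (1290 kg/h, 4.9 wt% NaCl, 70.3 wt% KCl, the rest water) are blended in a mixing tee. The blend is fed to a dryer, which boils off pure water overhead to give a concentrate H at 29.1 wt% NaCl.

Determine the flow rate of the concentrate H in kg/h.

2324 kg/h

NaCl entering = 1640×0.212 + 1500×0.177 + 1290×0.049 = 676.39 kg/h.
All NaCl reports to H, so H = 676.39/0.291 = 2324.4 kg/h.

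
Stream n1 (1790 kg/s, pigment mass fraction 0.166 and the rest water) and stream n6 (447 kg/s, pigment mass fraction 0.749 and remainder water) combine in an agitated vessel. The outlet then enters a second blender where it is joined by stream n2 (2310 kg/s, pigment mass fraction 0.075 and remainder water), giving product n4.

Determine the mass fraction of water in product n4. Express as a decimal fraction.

0.823

Overall, product flow = 4547 kg/s.
water in = 1790×0.834 + 447×0.251 + 2310×0.925 = 3741.8 kg/s.
water fraction in n4 = 0.823.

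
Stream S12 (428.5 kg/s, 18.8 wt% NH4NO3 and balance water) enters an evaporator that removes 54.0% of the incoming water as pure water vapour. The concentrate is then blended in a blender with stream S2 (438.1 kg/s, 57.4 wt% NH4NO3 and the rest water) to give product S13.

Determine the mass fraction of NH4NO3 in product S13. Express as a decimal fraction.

0.489

Vapour removed = 0.540×0.812×428.5 = 187.89 kg/s; concentrate = 240.61 kg/s.
NH4NO3 reaching the mixer = 80.558 (from concentrate) + 438.1×0.574 = 332.03 kg/s.
Product flow = 240.61 + 438.1 = 678.71 kg/s; NH4NO3 fraction = 0.489.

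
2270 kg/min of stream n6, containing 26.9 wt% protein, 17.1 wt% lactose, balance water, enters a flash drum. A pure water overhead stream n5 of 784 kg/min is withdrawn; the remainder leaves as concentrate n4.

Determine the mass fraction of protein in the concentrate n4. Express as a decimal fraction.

0.411

protein is not removed: 2270×0.269 = 610.63 kg/min of protein enters n4.
Concentrate = 2270 − 784 = 1486 kg/min.
Mass fraction = 610.63/1486 = 0.411.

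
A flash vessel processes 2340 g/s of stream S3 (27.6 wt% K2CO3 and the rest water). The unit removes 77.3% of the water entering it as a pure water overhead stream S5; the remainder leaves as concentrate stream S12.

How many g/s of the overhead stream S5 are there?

1310 g/s

water entering = 2340×0.724 = 1694.2 g/s; overhead removed = 0.773×1694.2 = 1309.6 g/s.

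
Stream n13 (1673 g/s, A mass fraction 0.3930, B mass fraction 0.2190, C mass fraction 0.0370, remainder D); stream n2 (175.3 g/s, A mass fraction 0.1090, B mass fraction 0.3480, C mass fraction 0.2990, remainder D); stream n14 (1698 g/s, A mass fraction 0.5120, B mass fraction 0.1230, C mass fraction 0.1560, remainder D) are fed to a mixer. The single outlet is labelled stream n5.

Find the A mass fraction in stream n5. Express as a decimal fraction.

0.4359

Total flow out = 1673 + 175.3 + 1698 = 3546.3 g/s.
A in = 1673×0.393 + 175.3×0.109 + 1698×0.512 = 1546 g/s.
A mass fraction in n5 = 1546/3546.3 = 0.4359.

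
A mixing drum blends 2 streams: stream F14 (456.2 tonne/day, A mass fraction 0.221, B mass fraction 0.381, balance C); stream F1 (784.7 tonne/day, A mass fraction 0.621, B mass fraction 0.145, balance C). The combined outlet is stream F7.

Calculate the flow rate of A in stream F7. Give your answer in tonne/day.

A out = A in = 456.2×0.221 + 784.7×0.621 = 588.12 tonne/day.

588.1 tonne/day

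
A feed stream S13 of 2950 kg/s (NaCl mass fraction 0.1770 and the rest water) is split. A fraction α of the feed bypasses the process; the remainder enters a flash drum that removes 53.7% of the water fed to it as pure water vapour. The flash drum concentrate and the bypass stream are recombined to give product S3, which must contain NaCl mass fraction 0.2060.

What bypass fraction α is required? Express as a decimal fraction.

All 2950×0.177 = 522.15 kg/s of NaCl reaches S3, so S3 = 522.15/0.206 = 2534.7 kg/s and vapour = 415.29 kg/s.
The evaporator receives (1−α)·2950 of feed at 0.823 water and removes 0.537 of that water:
0.537×0.823×(1−α)×2950 = 415.29
(1−α) = 415.29/1303.8 = 0.3185;  α = 0.6815.

0.681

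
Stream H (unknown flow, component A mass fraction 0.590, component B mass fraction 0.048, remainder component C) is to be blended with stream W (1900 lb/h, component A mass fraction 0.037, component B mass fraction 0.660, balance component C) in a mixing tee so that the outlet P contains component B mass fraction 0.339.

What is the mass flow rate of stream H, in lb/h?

Let H be the unknown flow. Total out = 1900 + H.
component B balance: 1254 + 0.048·H = 0.339·(1900 + H)
(0.048 − 0.339)·H = 0.339×1900 − 1254 = -609.9
H = -609.9 / -0.291 = 2095.9 lb/h

2096 lb/h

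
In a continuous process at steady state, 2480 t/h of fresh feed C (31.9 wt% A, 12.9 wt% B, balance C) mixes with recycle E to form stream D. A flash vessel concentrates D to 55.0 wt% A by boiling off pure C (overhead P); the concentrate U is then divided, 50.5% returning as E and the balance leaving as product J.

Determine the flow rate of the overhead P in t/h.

Overall A balance (none leaves overhead): A in fresh feed = A in product, i.e. 2480×0.319 = (1−0.505)·U·0.550.
U = 791.12/(0.550×0.495) = 2905.9 t/h.
Recycle E = 0.505×2905.9 = 1467.5 t/h.
Combined feed D = 2480 + 1467.5 = 3947.5 t/h.
Overhead P = D − U = 3947.5 − 2905.9 = 1041.6 t/h.

1042 t/h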